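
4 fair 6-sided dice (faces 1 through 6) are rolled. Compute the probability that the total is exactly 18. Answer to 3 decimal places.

There are 6^4 = 1296 equally likely outcomes.
The number of ordered 4-tuples from {1,…,6} summing to 18 is 80.
P(sum = 18) = 80/1296 = 5/81 ≈ 0.062.

0.062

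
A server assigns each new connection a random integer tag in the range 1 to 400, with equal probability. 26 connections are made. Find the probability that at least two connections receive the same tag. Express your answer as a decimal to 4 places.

It's easier to compute the probability that all 26 are distinct.
P(all distinct) = 400/400 · 399/400 · ··· · 375/400 ≈ 0.4359.
So the probability of at least one match is 1 − 0.4359 = 0.5641.

0.5641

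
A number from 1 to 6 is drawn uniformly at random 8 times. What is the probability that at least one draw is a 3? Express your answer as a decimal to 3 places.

P(no draw is a 3) = (5/6)^8 ≈ 0.233.
P(at least one) = 1 − 0.233 = 0.767.

0.767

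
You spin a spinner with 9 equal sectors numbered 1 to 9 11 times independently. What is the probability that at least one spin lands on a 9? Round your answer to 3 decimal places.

0.726

P(no spin lands on a 9) = (8/9)^11 ≈ 0.274.
P(at least one) = 1 − 0.274 = 0.726.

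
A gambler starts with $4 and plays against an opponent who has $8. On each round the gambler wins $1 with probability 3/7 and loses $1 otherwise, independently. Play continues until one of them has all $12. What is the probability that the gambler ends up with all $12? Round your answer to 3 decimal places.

0.071

Let r = q/p = (4/7)/(3/7) = 4/3. The recurrence P(i) = p·P(i+1) + q·P(i−1) with P(0)=0, P(12)=1 gives P(i) = (1 − r^i)/(1 − r^12).
P(4) = (1 − (4/3)^4) / (1 − (4/3)^12) = 6561/92833 ≈ 0.071.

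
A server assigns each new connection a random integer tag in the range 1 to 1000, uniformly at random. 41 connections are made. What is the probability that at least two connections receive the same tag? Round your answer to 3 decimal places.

0.565

It's easier to compute the probability that all 41 are distinct.
P(all distinct) = 1000/1000 · 999/1000 · ··· · 960/1000 ≈ 0.435.
So the probability of at least one match is 1 − 0.435 = 0.565.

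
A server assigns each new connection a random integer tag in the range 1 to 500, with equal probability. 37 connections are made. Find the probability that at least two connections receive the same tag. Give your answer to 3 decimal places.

0.745

It's easier to compute the probability that all 37 are distinct.
P(all distinct) = 500/500 · 499/500 · ··· · 464/500 ≈ 0.255.
So the probability of at least one match is 1 − 0.255 = 0.745.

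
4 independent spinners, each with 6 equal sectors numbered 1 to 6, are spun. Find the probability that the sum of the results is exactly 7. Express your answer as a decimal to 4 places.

There are 6^4 = 1296 equally likely outcomes.
The number of ordered 4-tuples from {1,…,6} summing to 7 is 20.
P(sum = 7) = 20/1296 = 5/324 ≈ 0.0154.

0.0154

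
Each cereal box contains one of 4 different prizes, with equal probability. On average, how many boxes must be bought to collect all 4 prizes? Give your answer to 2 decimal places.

After i distinct types are collected, each trial gives a new one with probability (4−i)/4, so the expected wait for the next new type is 4/(4−i).
E = 4/4 + 4/3 + 4/2 + 4/1 = 25/3 ≈ 8.33.

8.33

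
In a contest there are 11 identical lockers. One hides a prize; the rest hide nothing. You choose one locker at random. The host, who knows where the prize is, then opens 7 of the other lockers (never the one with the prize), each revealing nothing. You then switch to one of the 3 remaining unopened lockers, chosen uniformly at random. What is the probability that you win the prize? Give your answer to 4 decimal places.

Your original locker holds the prize with probability 1/11, so the other 10 collectively hold it with probability 10/11.
The host can always find 7 empty lockers to open, so the reveals don't change that 10/11; it is now spread over the 3 remaining unopened lockers.
P(win by switching) = (10/11) · (1/3) = 10/33 ≈ 0.3030.

0.3030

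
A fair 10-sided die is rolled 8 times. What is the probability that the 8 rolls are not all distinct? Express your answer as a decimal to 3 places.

P(all 8 different) = 10/10 · 9/10 · ··· · 3/10 ≈ 0.018.
P(at least two equal) = 1 − 0.018 = 0.982.

0.982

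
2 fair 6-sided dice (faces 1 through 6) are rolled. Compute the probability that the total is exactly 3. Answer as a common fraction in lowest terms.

There are 6^2 = 36 equally likely outcomes.
The number of ordered 2-tuples from {1,…,6} summing to 3 is 2.
P(sum = 3) = 2/36 = 1/18.

1/18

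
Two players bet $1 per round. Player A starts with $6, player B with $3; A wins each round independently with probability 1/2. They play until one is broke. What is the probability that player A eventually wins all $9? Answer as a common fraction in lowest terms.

With a fair step, P(i) = ½P(i−1) + ½P(i+1) with P(0)=0, P(9)=1 has the linear solution P(i) = i/9.
P(6) = 6/9 = 2/3.

2/3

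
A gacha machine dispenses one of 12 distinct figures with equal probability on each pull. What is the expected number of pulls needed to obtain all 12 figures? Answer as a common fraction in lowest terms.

After i distinct types are collected, each trial gives a new one with probability (12−i)/12, so the expected wait for the next new type is 12/(12−i).
E = 12/12 + 12/11 + 12/10 + 12/9 + 12/8 + 12/7 + 12/6 + 12/5 + 12/4 + 12/3 + 12/2 + 12/1 = 86021/2310.

86021/2310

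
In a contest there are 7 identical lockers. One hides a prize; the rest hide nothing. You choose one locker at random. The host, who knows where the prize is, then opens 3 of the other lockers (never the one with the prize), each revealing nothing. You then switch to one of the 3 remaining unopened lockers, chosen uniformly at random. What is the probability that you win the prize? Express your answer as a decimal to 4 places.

Your original locker holds the prize with probability 1/7, so the other 6 collectively hold it with probability 6/7.
The host can always find 3 empty lockers to open, so the reveals don't change that 6/7; it is now spread over the 3 remaining unopened lockers.
P(win by switching) = (6/7) · (1/3) = 2/7 ≈ 0.2857.

0.2857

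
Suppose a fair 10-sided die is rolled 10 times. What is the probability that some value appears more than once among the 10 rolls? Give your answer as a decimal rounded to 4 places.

0.9996

P(all 10 different) = 10/10 · 9/10 · ··· · 1/10 ≈ 0.0004.
P(at least two equal) = 1 − 0.0004 = 0.9996.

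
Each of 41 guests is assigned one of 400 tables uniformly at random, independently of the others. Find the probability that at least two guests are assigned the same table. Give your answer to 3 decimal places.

0.880

It's easier to compute the probability that all 41 are distinct.
P(all distinct) = 400/400 · 399/400 · ··· · 360/400 ≈ 0.120.
So the probability of at least one match is 1 − 0.120 = 0.880.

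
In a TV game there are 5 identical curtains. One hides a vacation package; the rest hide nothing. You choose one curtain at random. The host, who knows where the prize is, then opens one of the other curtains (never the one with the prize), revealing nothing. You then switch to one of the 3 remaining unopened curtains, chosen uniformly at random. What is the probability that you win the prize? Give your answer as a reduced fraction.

Your original curtain holds the prize with probability 1/5, so the other 4 collectively hold it with probability 4/5.
The host can always find an empty curtain to open, so this doesn't change that 4/5; it is now spread over the 3 remaining unopened curtains.
P(win by switching) = (4/5) · (1/3) = 4/15.

4/15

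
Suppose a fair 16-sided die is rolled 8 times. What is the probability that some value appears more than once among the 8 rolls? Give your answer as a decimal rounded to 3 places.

0.879

P(all 8 different) = 16/16 · 15/16 · ··· · 9/16 ≈ 0.121.
P(at least two equal) = 1 − 0.121 = 0.879.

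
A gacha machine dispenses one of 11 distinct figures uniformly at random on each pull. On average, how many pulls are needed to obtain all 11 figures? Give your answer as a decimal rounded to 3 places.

After i distinct types are collected, each trial gives a new one with probability (11−i)/11, so the expected wait for the next new type is 11/(11−i).
E = 11/11 + 11/10 + 11/9 + 11/8 + 11/7 + 11/6 + 11/5 + 11/4 + 11/3 + 11/2 + 11/1 = 83711/2520 ≈ 33.219.

33.219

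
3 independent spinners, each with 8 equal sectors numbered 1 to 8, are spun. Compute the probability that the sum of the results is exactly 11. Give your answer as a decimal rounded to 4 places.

0.0820

There are 8^3 = 512 equally likely outcomes.
The number of ordered 3-tuples from {1,…,8} summing to 11 is 42.
P(sum = 11) = 42/512 = 21/256 ≈ 0.0820.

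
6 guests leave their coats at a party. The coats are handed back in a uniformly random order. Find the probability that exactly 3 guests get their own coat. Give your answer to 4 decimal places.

Choose which 3 of the 6 are fixed: C(6,3) = 20 ways.
The remaining 3 must have no fixed point: D(3) = 2.
P = 20·2/720 = 1/18 ≈ 0.0556.

0.0556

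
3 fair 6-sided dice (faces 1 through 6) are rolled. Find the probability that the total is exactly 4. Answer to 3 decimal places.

0.014

There are 6^3 = 216 equally likely outcomes.
The number of ordered 3-tuples from {1,…,6} summing to 4 is 3.
P(sum = 4) = 3/216 = 1/72 ≈ 0.014.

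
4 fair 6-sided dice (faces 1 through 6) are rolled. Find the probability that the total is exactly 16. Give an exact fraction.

125/1296

There are 6^4 = 1296 equally likely outcomes.
The number of ordered 4-tuples from {1,…,6} summing to 16 is 125.
P(sum = 16) = 125/1296.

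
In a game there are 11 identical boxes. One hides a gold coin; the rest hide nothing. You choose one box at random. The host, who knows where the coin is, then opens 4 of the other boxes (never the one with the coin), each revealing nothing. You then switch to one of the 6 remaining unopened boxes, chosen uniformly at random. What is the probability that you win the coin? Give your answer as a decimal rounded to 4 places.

Your original box holds the coin with probability 1/11, so the other 10 collectively hold it with probability 10/11.
The host can always find 4 empty boxes to open, so the reveals don't change that 10/11; it is now spread over the 6 remaining unopened boxes.
P(win by switching) = (10/11) · (1/6) = 5/33 ≈ 0.1515.

0.1515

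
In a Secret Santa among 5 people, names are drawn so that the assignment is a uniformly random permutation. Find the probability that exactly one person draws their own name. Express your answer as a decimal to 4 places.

0.3750

Choose which one is fixed: C(5,1) = 5 ways.
The remaining 4 must have no fixed point: D(4) = 9.
P = 5·9/120 = 3/8 ≈ 0.3750.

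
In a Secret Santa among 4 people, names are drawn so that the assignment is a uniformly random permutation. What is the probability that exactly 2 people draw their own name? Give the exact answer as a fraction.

1/4

Choose which 2 of the 4 are fixed: C(4,2) = 6 ways.
The remaining 2 must have no fixed point: D(2) = 1.
P = 6·1/24 = 1/4.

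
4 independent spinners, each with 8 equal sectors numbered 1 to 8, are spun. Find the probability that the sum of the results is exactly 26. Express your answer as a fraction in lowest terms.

21/1024

There are 8^4 = 4096 equally likely outcomes.
The number of ordered 4-tuples from {1,…,8} summing to 26 is 84.
P(sum = 26) = 84/4096 = 21/1024.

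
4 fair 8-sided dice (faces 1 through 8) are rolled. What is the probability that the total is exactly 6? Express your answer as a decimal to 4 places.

0.0024

There are 8^4 = 4096 equally likely outcomes.
The number of ordered 4-tuples from {1,…,8} summing to 6 is 10.
P(sum = 6) = 10/4096 = 5/2048 ≈ 0.0024.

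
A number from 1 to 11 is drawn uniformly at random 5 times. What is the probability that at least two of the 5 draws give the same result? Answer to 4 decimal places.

0.6558

P(all 5 different) = 11/11 · 10/11 · ··· · 7/11 ≈ 0.3442.
P(at least two equal) = 1 − 0.3442 = 0.6558.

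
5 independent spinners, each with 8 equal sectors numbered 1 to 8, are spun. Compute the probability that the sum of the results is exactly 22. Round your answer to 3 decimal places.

There are 8^5 = 32768 equally likely outcomes.
The number of ordered 5-tuples from {1,…,8} summing to 22 is 2460.
P(sum = 22) = 2460/32768 = 615/8192 ≈ 0.075.

0.075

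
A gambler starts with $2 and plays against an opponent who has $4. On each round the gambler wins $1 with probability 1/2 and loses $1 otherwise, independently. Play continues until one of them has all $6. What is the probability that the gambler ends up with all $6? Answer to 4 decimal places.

0.3333

With a fair step, P(i) = ½P(i−1) + ½P(i+1) with P(0)=0, P(6)=1 has the linear solution P(i) = i/6.
P(2) = 2/6 = 1/3 ≈ 0.3333.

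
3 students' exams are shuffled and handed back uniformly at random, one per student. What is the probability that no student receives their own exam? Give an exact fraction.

1/3

This is the derangement probability: permutations of 3 with no fixed point.
D(3) = 3! · (1 − 1/1! + 1/2! − ··· + (−1)^3/3!) = 2.
P = 2/6 = 1/3.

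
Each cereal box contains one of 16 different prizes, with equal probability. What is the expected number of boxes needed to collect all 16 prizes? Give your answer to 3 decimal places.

54.092

After i distinct types are collected, each trial gives a new one with probability (16−i)/16, so the expected wait for the next new type is 16/(16−i).
E = 16/16 + 16/15 + 16/14 + 16/13 + 16/12 + 16/11 + 16/10 + 16/9 + 16/8 + 16/7 + 16/6 + 16/5 + 16/4 + 16/3 + 16/2 + 16/1 = 2436559/45045 ≈ 54.092.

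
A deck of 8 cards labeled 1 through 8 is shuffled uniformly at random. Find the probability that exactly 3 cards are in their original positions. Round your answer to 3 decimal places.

0.061

Choose which 3 of the 8 are fixed: C(8,3) = 56 ways.
The remaining 5 must have no fixed point: D(5) = 44.
P = 56·44/40320 = 11/180 ≈ 0.061.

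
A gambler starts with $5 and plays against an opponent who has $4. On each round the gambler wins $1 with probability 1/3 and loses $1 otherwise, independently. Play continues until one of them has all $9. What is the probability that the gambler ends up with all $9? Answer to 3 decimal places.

0.061

Let r = q/p = (2/3)/(1/3) = 2. The recurrence P(i) = p·P(i+1) + q·P(i−1) with P(0)=0, P(9)=1 gives P(i) = (1 − r^i)/(1 − r^9).
P(5) = (1 − (2)^5) / (1 − (2)^9) = 31/511 ≈ 0.061.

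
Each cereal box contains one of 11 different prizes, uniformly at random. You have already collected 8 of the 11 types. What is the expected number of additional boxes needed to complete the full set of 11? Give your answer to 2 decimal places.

20.17

Starting from 8 distinct types, each trial gives a new one with probability (11−i)/11 when i types are held, so the wait for the next new type is 11/(11−i).
E = 11/3 + 11/2 + 11/1 = 121/6 ≈ 20.17.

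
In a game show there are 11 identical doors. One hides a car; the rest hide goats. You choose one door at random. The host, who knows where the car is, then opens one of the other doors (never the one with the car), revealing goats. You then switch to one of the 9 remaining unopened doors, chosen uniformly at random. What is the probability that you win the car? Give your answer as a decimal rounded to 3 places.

0.101

Your original door holds the car with probability 1/11, so the other 10 collectively hold it with probability 10/11.
The host can always find an empty door to open, so this doesn't change that 10/11; it is now spread over the 9 remaining unopened doors.
P(win by switching) = (10/11) · (1/9) = 10/99 ≈ 0.101.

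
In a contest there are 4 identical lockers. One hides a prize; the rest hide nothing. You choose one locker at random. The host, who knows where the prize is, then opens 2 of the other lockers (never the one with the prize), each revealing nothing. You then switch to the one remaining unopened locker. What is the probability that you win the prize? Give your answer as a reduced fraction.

Your original locker holds the prize with probability 1/4, so the other 3 collectively hold it with probability 3/4.
The host can always find 2 empty lockers to open, so the reveals don't change that 3/4; it is now spread over the 1 remaining unopened locker.
P(win by switching) = (3/4) · (1/1) = 3/4.

3/4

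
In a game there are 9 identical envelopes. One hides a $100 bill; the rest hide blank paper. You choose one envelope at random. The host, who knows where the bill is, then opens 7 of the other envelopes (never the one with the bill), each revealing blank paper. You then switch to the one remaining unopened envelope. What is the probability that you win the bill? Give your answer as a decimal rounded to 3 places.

Your original envelope holds the bill with probability 1/9, so the other 8 collectively hold it with probability 8/9.
The host can always find 7 empty envelopes to open, so the reveals don't change that 8/9; it is now spread over the 1 remaining unopened envelope.
P(win by switching) = (8/9) · (1/1) = 8/9 ≈ 0.889.

0.889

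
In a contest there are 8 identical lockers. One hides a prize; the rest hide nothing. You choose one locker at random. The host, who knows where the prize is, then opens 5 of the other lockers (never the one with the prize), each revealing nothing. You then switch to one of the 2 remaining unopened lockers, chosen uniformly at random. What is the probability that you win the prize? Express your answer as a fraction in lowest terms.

7/16

Your original locker holds the prize with probability 1/8, so the other 7 collectively hold it with probability 7/8.
The host can always find 5 empty lockers to open, so the reveals don't change that 7/8; it is now spread over the 2 remaining unopened lockers.
P(win by switching) = (7/8) · (1/2) = 7/16.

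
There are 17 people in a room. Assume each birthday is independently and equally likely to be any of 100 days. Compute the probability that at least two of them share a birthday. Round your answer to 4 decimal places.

0.7635

It's easier to compute the probability that all 17 are distinct.
P(all distinct) = 100/100 · 99/100 · ··· · 84/100 ≈ 0.2365.
So the probability of at least one match is 1 − 0.2365 = 0.7635.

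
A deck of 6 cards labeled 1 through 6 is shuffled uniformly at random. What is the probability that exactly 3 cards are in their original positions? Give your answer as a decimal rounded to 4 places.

Choose which 3 of the 6 are fixed: C(6,3) = 20 ways.
The remaining 3 must have no fixed point: D(3) = 2.
P = 20·2/720 = 1/18 ≈ 0.0556.

0.0556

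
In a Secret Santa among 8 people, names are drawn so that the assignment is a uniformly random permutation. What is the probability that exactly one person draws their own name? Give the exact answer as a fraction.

103/280

Choose which one is fixed: C(8,1) = 8 ways.
The remaining 7 must have no fixed point: D(7) = 1854.
P = 8·1854/40320 = 103/280.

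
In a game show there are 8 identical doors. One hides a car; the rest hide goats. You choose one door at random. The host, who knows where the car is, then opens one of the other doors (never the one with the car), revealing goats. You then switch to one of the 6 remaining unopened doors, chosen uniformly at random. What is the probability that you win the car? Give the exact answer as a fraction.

7/48

Your original door holds the car with probability 1/8, so the other 7 collectively hold it with probability 7/8.
The host can always find an empty door to open, so this doesn't change that 7/8; it is now spread over the 6 remaining unopened doors.
P(win by switching) = (7/8) · (1/6) = 7/48.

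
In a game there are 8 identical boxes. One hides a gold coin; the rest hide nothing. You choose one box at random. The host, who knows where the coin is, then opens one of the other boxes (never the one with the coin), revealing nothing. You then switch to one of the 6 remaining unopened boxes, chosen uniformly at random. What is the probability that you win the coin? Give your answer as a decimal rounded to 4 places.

0.1458

Your original box holds the coin with probability 1/8, so the other 7 collectively hold it with probability 7/8.
The host can always find an empty box to open, so this doesn't change that 7/8; it is now spread over the 6 remaining unopened boxes.
P(win by switching) = (7/8) · (1/6) = 7/48 ≈ 0.1458.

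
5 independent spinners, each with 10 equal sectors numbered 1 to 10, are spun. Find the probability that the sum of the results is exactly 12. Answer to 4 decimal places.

0.0033

There are 10^5 = 100000 equally likely outcomes.
The number of ordered 5-tuples from {1,…,10} summing to 12 is 330.
P(sum = 12) = 330/100000 = 33/10000 ≈ 0.0033.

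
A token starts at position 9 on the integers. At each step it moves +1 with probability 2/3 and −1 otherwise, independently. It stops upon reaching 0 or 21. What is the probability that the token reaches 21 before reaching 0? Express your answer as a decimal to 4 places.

Let r = q/p = (1/3)/(2/3) = 1/2. The recurrence P(i) = p·P(i+1) + q·P(i−1) with P(0)=0, P(21)=1 gives P(i) = (1 − r^i)/(1 − r^21).
P(9) = (1 − (1/2)^9) / (1 − (1/2)^21) = 299008/299593 ≈ 0.9980.

0.9980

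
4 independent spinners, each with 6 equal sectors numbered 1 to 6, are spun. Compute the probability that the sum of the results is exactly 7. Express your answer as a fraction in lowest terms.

There are 6^4 = 1296 equally likely outcomes.
The number of ordered 4-tuples from {1,…,6} summing to 7 is 20.
P(sum = 7) = 20/1296 = 5/324.

5/324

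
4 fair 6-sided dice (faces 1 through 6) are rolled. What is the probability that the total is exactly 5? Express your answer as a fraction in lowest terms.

There are 6^4 = 1296 equally likely outcomes.
The number of ordered 4-tuples from {1,…,6} summing to 5 is 4.
P(sum = 5) = 4/1296 = 1/324.

1/324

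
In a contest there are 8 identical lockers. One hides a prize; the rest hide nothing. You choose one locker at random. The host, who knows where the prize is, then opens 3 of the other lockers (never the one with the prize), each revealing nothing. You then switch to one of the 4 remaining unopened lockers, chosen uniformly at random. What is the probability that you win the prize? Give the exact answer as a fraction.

Your original locker holds the prize with probability 1/8, so the other 7 collectively hold it with probability 7/8.
The host can always find 3 empty lockers to open, so the reveals don't change that 7/8; it is now spread over the 4 remaining unopened lockers.
P(win by switching) = (7/8) · (1/4) = 7/32.

7/32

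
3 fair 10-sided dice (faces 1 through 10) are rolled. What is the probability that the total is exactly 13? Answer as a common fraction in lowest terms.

There are 10^3 = 1000 equally likely outcomes.
The number of ordered 3-tuples from {1,…,10} summing to 13 is 63.
P(sum = 13) = 63/1000.

63/1000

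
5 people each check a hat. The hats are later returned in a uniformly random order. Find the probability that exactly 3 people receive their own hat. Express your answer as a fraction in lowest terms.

Choose which 3 of the 5 are fixed: C(5,3) = 10 ways.
The remaining 2 must have no fixed point: D(2) = 1.
P = 10·1/120 = 1/12.

1/12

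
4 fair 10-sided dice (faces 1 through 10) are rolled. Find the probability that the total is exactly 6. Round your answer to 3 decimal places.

There are 10^4 = 10000 equally likely outcomes.
The number of ordered 4-tuples from {1,…,10} summing to 6 is 10.
P(sum = 6) = 10/10000 = 1/1000 ≈ 0.001.

0.001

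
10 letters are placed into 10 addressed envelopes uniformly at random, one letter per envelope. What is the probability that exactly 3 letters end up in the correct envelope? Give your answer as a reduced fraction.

103/1680

Choose which 3 of the 10 are fixed: C(10,3) = 120 ways.
The remaining 7 must have no fixed point: D(7) = 1854.
P = 120·1854/3628800 = 103/1680.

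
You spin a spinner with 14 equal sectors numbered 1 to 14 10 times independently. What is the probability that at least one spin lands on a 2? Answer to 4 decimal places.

0.5234

P(no spin lands on a 2) = (13/14)^10 ≈ 0.4766.
P(at least one) = 1 − 0.4766 = 0.5234.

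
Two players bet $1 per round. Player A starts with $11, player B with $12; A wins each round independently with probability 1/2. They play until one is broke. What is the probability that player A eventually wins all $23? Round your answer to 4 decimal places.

0.4783

With a fair step, P(i) = ½P(i−1) + ½P(i+1) with P(0)=0, P(23)=1 has the linear solution P(i) = i/23.
P(11) = 11/23 ≈ 0.4783.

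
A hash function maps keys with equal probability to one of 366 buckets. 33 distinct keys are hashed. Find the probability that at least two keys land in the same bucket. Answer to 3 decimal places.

It's easier to compute the probability that all 33 are distinct.
P(all distinct) = 366/366 · 365/366 · ··· · 334/366 ≈ 0.226.
So the probability of at least one match is 1 − 0.226 = 0.774.

0.774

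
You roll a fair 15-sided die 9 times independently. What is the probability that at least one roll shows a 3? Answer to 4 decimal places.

P(no roll shows a 3) = (14/15)^9 ≈ 0.5374.
P(at least one) = 1 − 0.5374 = 0.4626.

0.4626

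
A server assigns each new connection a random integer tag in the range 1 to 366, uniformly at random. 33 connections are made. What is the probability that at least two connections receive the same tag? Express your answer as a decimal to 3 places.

0.774

It's easier to compute the probability that all 33 are distinct.
P(all distinct) = 366/366 · 365/366 · ··· · 334/366 ≈ 0.226.
So the probability of at least one match is 1 − 0.226 = 0.774.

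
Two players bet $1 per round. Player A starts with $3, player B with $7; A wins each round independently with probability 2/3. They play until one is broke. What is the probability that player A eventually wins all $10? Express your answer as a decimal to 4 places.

0.8759

Let r = q/p = (1/3)/(2/3) = 1/2. The recurrence P(i) = p·P(i+1) + q·P(i−1) with P(0)=0, P(10)=1 gives P(i) = (1 − r^i)/(1 − r^10).
P(3) = (1 − (1/2)^3) / (1 − (1/2)^10) = 896/1023 ≈ 0.8759.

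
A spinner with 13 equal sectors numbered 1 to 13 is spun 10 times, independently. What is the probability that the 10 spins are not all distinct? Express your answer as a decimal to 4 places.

P(all 10 different) = 13/13 · 12/13 · ··· · 4/13 ≈ 0.0075.
P(at least two equal) = 1 − 0.0075 = 0.9925.

0.9925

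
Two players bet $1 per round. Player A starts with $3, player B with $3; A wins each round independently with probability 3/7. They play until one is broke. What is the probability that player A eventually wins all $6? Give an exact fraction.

27/91

Let r = q/p = (4/7)/(3/7) = 4/3. The recurrence P(i) = p·P(i+1) + q·P(i−1) with P(0)=0, P(6)=1 gives P(i) = (1 − r^i)/(1 − r^6).
P(3) = (1 − (4/3)^3) / (1 − (4/3)^6) = 27/91.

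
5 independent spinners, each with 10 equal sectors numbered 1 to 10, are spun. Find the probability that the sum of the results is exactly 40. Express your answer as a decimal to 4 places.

0.0100

There are 10^5 = 100000 equally likely outcomes.
The number of ordered 5-tuples from {1,…,10} summing to 40 is 996.
P(sum = 40) = 996/100000 = 249/25000 ≈ 0.0100.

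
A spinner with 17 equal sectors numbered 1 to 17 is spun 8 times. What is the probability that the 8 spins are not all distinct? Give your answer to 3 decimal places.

0.859

P(all 8 different) = 17/17 · 16/17 · ··· · 10/17 ≈ 0.141.
P(at least two equal) = 1 − 0.141 = 0.859.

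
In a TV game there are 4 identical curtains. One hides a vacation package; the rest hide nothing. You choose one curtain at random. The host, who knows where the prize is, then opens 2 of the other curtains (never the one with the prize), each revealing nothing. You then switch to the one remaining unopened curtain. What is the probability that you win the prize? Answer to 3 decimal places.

0.750

Your original curtain holds the prize with probability 1/4, so the other 3 collectively hold it with probability 3/4.
The host can always find 2 empty curtains to open, so the reveals don't change that 3/4; it is now spread over the 1 remaining unopened curtain.
P(win by switching) = (3/4) · (1/1) = 3/4 ≈ 0.750.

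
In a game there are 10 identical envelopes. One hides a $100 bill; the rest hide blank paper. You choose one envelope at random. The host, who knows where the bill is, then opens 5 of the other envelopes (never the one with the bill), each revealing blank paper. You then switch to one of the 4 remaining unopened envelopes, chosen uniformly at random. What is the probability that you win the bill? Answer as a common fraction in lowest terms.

9/40

Your original envelope holds the bill with probability 1/10, so the other 9 collectively hold it with probability 9/10.
The host can always find 5 empty envelopes to open, so the reveals don't change that 9/10; it is now spread over the 4 remaining unopened envelopes.
P(win by switching) = (9/10) · (1/4) = 9/40.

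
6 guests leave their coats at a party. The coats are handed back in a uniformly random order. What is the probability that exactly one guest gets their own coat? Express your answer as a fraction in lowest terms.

Choose which one is fixed: C(6,1) = 6 ways.
The remaining 5 must have no fixed point: D(5) = 44.
P = 6·44/720 = 11/30.

11/30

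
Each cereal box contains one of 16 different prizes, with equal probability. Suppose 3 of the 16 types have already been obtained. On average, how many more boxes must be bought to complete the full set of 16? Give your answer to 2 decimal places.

Starting from 3 distinct types, each trial gives a new one with probability (16−i)/16 when i types are held, so the wait for the next new type is 16/(16−i).
E = 16/13 + 16/12 + 16/11 + 16/10 + 16/9 + 16/8 + 16/7 + 16/6 + 16/5 + 16/4 + 16/3 + 16/2 + 16/1 = 2291986/45045 ≈ 50.88.

50.88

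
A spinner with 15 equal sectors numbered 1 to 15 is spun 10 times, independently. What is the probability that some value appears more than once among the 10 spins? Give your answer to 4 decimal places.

P(all 10 different) = 15/15 · 14/15 · ··· · 6/15 ≈ 0.0189.
P(at least two equal) = 1 − 0.0189 = 0.9811.

0.9811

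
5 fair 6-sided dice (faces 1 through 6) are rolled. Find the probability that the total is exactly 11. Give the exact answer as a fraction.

There are 6^5 = 7776 equally likely outcomes.
The number of ordered 5-tuples from {1,…,6} summing to 11 is 205.
P(sum = 11) = 205/7776.

205/7776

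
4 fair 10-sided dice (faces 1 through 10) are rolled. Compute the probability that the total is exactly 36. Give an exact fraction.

7/2000

There are 10^4 = 10000 equally likely outcomes.
The number of ordered 4-tuples from {1,…,10} summing to 36 is 35.
P(sum = 36) = 35/10000 = 7/2000.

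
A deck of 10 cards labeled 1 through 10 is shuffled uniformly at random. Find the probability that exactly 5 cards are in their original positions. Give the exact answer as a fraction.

11/3600

Choose which 5 of the 10 are fixed: C(10,5) = 252 ways.
The remaining 5 must have no fixed point: D(5) = 44.
P = 252·44/3628800 = 11/3600.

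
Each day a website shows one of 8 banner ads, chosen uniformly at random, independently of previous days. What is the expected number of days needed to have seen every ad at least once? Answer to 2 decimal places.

After i distinct types are collected, each trial gives a new one with probability (8−i)/8, so the expected wait for the next new type is 8/(8−i).
E = 8/8 + 8/7 + 8/6 + 8/5 + 8/4 + 8/3 + 8/2 + 8/1 = 761/35 ≈ 21.74.

21.74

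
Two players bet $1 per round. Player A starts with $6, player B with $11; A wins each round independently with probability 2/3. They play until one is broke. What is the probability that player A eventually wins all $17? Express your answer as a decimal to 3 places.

0.984

Let r = q/p = (1/3)/(2/3) = 1/2. The recurrence P(i) = p·P(i+1) + q·P(i−1) with P(0)=0, P(17)=1 gives P(i) = (1 − r^i)/(1 − r^17).
P(6) = (1 − (1/2)^6) / (1 − (1/2)^17) = 129024/131071 ≈ 0.984.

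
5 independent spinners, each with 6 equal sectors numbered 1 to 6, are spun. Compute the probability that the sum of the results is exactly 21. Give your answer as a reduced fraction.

There are 6^5 = 7776 equally likely outcomes.
The number of ordered 5-tuples from {1,…,6} summing to 21 is 540.
P(sum = 21) = 540/7776 = 5/72.

5/72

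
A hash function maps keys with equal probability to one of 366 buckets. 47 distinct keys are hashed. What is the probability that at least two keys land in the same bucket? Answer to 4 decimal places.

It's easier to compute the probability that all 47 are distinct.
P(all distinct) = 366/366 · 365/366 · ··· · 320/366 ≈ 0.0456.
So the probability of at least one match is 1 − 0.0456 = 0.9544.

0.9544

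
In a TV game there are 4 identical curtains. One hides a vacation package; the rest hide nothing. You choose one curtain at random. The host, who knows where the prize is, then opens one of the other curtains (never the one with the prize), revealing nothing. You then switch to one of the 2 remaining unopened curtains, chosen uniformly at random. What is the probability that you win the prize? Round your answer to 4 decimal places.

0.3750

Your original curtain holds the prize with probability 1/4, so the other 3 collectively hold it with probability 3/4.
The host can always find an empty curtain to open, so this doesn't change that 3/4; it is now spread over the 2 remaining unopened curtains.
P(win by switching) = (3/4) · (1/2) = 3/8 ≈ 0.3750.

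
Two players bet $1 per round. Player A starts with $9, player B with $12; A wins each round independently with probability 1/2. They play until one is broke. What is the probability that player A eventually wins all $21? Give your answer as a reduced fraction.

3/7

With a fair step, P(i) = ½P(i−1) + ½P(i+1) with P(0)=0, P(21)=1 has the linear solution P(i) = i/21.
P(9) = 9/21 = 3/7.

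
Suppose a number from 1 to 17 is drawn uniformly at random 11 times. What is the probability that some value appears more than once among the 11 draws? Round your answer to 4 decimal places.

P(all 11 different) = 17/17 · 16/17 · ··· · 7/17 ≈ 0.0144.
P(at least two equal) = 1 − 0.0144 = 0.9856.

0.9856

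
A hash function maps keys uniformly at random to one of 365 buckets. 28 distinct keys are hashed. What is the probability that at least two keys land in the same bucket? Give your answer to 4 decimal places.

It's easier to compute the probability that all 28 are distinct.
P(all distinct) = 365/365 · 364/365 · ··· · 338/365 ≈ 0.3455.
So the probability of at least one match is 1 − 0.3455 = 0.6545.

0.6545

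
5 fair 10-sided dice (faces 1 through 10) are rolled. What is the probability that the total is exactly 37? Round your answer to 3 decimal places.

0.022

There are 10^5 = 100000 equally likely outcomes.
The number of ordered 5-tuples from {1,…,10} summing to 37 is 2205.
P(sum = 37) = 2205/100000 = 441/20000 ≈ 0.022.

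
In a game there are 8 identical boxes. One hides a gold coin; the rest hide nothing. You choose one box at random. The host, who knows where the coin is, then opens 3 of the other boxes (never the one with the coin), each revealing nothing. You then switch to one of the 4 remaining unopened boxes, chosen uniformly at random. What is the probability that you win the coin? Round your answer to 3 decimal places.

Your original box holds the coin with probability 1/8, so the other 7 collectively hold it with probability 7/8.
The host can always find 3 empty boxes to open, so the reveals don't change that 7/8; it is now spread over the 4 remaining unopened boxes.
P(win by switching) = (7/8) · (1/4) = 7/32 ≈ 0.219.

0.219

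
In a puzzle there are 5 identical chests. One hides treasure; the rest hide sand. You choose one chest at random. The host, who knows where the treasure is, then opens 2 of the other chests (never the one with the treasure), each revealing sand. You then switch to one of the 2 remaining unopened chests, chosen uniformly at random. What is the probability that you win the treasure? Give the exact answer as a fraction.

2/5

Your original chest holds the treasure with probability 1/5, so the other 4 collectively hold it with probability 4/5.
The host can always find 2 empty chests to open, so the reveals don't change that 4/5; it is now spread over the 2 remaining unopened chests.
P(win by switching) = (4/5) · (1/2) = 2/5.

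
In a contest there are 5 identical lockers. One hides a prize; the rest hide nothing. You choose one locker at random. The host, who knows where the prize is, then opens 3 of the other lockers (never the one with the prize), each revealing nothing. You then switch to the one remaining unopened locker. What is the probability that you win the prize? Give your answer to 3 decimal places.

0.800

Your original locker holds the prize with probability 1/5, so the other 4 collectively hold it with probability 4/5.
The host can always find 3 empty lockers to open, so the reveals don't change that 4/5; it is now spread over the 1 remaining unopened locker.
P(win by switching) = (4/5) · (1/1) = 4/5 ≈ 0.800.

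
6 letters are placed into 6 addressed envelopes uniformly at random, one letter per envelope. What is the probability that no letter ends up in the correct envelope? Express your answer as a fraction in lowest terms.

53/144

This is the derangement probability: permutations of 6 with no fixed point.
D(6) = 6! · (1 − 1/1! + 1/2! − ··· + (−1)^6/6!) = 265.
P = 265/720 = 53/144.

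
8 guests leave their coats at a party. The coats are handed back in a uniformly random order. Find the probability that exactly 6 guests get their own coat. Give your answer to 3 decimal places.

Choose which 6 of the 8 are fixed: C(8,6) = 28 ways.
The remaining 2 must have no fixed point: D(2) = 1.
P = 28·1/40320 = 1/1440 ≈ 0.001.

0.001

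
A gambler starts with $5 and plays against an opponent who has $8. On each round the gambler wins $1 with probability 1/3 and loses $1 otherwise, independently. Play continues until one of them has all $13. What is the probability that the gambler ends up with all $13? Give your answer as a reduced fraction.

Let r = q/p = (2/3)/(1/3) = 2. The recurrence P(i) = p·P(i+1) + q·P(i−1) with P(0)=0, P(13)=1 gives P(i) = (1 − r^i)/(1 − r^13).
P(5) = (1 − (2)^5) / (1 − (2)^13) = 31/8191.

31/8191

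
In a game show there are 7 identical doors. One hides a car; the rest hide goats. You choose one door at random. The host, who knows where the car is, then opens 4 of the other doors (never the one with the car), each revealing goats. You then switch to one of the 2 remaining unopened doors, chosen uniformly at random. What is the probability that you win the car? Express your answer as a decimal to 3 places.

Your original door holds the car with probability 1/7, so the other 6 collectively hold it with probability 6/7.
The host can always find 4 empty doors to open, so the reveals don't change that 6/7; it is now spread over the 2 remaining unopened doors.
P(win by switching) = (6/7) · (1/2) = 3/7 ≈ 0.429.

0.429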